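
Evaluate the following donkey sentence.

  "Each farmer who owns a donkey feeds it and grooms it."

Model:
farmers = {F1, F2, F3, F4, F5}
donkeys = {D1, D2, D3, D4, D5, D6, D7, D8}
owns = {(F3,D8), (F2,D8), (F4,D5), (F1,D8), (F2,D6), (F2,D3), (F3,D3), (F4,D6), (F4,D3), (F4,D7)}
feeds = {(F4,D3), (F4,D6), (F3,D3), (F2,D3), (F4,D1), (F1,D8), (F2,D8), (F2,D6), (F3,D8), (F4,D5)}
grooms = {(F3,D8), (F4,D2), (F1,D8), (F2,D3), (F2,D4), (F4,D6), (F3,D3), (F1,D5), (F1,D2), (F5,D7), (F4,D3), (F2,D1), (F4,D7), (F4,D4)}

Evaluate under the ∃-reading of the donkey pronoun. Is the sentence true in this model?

"it" takes "a donkey" as antecedent — a donkey pronoun bound across the clause boundary.
Weak reading: every farmer f with some owns-donkey has at least one owns-donkey d such that feeds(f,d) ∧ grooms(f,d).
Per farmer: F1:✓  F2:✓  F3:✓  F4:✓
Every farmer in the restrictor has a witness.

True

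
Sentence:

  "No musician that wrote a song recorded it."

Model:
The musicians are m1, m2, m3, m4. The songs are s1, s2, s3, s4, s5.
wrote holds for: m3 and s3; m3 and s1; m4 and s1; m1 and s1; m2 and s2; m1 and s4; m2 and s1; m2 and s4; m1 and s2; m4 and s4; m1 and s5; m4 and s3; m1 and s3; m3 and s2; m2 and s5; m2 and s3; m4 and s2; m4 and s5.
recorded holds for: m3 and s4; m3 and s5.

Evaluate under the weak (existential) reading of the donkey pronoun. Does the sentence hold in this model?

"it" takes "a song" as antecedent — a donkey pronoun bound across the clause boundary.
Truth condition: for no (m,s) with wrote(m,s) does recorded(m,s) hold.
Restrictor pairs — does the scope hold? (m1,s1):fails  (m1,s2):fails  (m1,s3):fails  (m1,s4):fails  (m1,s5):fails  (m2,s1):fails  (m2,s2):fails  (m2,s3):fails  (m2,s4):fails  (m2,s5):fails  (m3,s1):fails  (m3,s2):fails  (m3,s3):fails  (m4,s1):fails  (m4,s2):fails  (m4,s3):fails  (m4,s4):fails  (m4,s5):fails
Scope holds for no restrictor pair, so the sentence is true.

True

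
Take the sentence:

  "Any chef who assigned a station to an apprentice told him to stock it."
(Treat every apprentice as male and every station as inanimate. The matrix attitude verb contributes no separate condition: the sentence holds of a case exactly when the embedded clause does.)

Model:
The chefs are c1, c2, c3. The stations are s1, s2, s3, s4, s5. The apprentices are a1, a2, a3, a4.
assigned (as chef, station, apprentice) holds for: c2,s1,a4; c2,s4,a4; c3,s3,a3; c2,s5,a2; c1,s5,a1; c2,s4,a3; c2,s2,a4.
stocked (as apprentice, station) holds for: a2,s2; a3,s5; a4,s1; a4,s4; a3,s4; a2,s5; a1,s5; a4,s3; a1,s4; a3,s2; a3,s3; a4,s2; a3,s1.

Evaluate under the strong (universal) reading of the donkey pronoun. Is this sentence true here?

"him" takes "an apprentice" as antecedent and "it" takes "a station"; both are donkey pronouns co-varying with the restrictor.
Strong reading: for every (c,s,a) with assigned(c,s,a), stocked(a,s).
Restrictor triples: (c1,s5,a1)→stocked(a1,s5) ✓  (c2,s1,a4)→stocked(a4,s1) ✓  (c2,s2,a4)→stocked(a4,s2) ✓  (c2,s4,a3)→stocked(a3,s4) ✓  (c2,s4,a4)→stocked(a4,s4) ✓  (c2,s5,a2)→stocked(a2,s5) ✓  (c3,s3,a3)→stocked(a3,s3) ✓
Every restrictor triple satisfies the scope.

True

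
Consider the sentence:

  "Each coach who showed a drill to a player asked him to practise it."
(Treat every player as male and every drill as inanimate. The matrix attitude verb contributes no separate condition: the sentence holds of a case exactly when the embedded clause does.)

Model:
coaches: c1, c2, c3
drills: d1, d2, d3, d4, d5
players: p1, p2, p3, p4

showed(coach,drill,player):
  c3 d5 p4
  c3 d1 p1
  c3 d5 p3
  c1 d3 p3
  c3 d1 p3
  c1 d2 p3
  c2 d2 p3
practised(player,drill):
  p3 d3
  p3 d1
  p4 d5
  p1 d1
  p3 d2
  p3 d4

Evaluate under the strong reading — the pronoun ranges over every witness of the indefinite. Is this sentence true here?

"him" takes "a player" as antecedent and "it" takes "a drill"; both are donkey pronouns co-varying with the restrictor.
Strong reading: for every (c,d,p) with showed(c,d,p), practised(p,d).
Restrictor triples: (c1,d2,p3)→practised(p3,d2) ✓  (c1,d3,p3)→practised(p3,d3) ✓  (c2,d2,p3)→practised(p3,d2) ✓  (c3,d1,p1)→practised(p1,d1) ✓  (c3,d1,p3)→practised(p3,d1) ✓  (c3,d5,p3)→practised(p3,d5) ✗  (c3,d5,p4)→practised(p4,d5) ✓
Counterexample: (c3,d5,p3) — practised(p3,d5) does not hold.

False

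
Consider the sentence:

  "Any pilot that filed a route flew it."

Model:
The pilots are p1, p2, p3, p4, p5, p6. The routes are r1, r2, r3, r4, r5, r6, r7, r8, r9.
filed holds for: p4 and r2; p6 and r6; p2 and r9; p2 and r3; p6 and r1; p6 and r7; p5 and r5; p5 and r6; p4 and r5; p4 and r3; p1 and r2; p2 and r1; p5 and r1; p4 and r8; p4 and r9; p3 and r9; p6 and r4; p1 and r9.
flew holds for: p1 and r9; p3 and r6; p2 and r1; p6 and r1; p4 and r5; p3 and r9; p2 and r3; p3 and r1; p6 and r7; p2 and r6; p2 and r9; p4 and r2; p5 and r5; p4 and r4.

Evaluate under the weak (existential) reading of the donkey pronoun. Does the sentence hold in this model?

True

"it" takes "a route" as antecedent — a donkey pronoun bound across the clause boundary.
Weak reading: every pilot p with some filed-route has at least one filed-route r such that flew(p,r).
Per pilot: p1:✓  p2:✓  p3:✓  p4:✓  p5:✓  p6:✓
Every pilot in the restrictor has a witness.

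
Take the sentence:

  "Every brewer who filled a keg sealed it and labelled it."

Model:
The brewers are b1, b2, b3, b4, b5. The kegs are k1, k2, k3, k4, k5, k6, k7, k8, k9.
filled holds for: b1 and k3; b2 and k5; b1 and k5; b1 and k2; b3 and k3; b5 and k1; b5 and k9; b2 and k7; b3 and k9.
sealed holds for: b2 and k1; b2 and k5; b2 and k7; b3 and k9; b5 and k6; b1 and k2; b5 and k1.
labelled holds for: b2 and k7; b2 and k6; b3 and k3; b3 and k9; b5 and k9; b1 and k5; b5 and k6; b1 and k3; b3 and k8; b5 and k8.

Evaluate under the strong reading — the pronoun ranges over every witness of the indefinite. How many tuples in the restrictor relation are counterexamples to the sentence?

7

"it" takes "a keg" as antecedent — a donkey pronoun bound across the clause boundary.
Strong reading: for every (b,k) with filled(b,k), sealed(b,k) ∧ labelled(b,k).
Restrictor pairs: (b1,k2) ✗  (b1,k3) ✗  (b1,k5) ✗  (b2,k5) ✗  (b2,k7) ✓  (b3,k3) ✗  (b3,k9) ✓  (b5,k1) ✗  (b5,k9) ✗
Counterexamples (restrictor pairs failing the scope): 7.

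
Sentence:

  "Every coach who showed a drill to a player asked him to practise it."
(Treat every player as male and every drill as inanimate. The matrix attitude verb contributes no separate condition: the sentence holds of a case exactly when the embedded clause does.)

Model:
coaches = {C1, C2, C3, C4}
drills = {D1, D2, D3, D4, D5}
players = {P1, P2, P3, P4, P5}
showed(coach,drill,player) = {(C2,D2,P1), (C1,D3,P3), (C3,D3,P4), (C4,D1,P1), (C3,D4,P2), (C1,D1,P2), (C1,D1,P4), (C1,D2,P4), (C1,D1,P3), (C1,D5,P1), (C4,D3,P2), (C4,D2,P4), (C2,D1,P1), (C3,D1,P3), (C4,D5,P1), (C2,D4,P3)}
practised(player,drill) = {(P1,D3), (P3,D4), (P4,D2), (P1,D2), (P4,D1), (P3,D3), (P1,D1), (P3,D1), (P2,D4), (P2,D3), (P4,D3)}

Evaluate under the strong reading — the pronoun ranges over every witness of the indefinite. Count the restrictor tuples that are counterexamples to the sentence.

3

"him" takes "a player" as antecedent and "it" takes "a drill"; both are donkey pronouns co-varying with the restrictor.
Strong reading: for every (c,d,p) with showed(c,d,p), practised(p,d).
Restrictor triples: (C1,D1,P2)→practised(P2,D1) ✗  (C1,D1,P3)→practised(P3,D1) ✓  (C1,D1,P4)→practised(P4,D1) ✓  (C1,D2,P4)→practised(P4,D2) ✓  (C1,D3,P3)→practised(P3,D3) ✓  (C1,D5,P1)→practised(P1,D5) ✗  (C2,D1,P1)→practised(P1,D1) ✓  (C2,D2,P1)→practised(P1,D2) ✓  (C2,D4,P3)→practised(P3,D4) ✓  (C3,D1,P3)→practised(P3,D1) ✓  (C3,D3,P4)→practised(P4,D3) ✓  (C3,D4,P2)→practised(P2,D4) ✓  (C4,D1,P1)→practised(P1,D1) ✓  (C4,D2,P4)→practised(P4,D2) ✓  (C4,D3,P2)→practised(P2,D3) ✓  (C4,D5,P1)→practised(P1,D5) ✗
Counterexamples (restrictor triples failing the scope): 3.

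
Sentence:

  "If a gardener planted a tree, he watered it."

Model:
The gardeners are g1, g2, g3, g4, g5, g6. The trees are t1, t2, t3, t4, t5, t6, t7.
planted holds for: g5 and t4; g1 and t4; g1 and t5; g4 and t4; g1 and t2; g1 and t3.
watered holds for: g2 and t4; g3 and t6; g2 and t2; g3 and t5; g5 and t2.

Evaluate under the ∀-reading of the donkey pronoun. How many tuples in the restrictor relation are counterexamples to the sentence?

"it" takes "a tree" as antecedent — a donkey pronoun bound across the clause boundary.
Strong reading: for every (g,t) with planted(g,t), watered(g,t).
Restrictor pairs: (g1,t2) ✗  (g1,t3) ✗  (g1,t4) ✗  (g1,t5) ✗  (g4,t4) ✗  (g5,t4) ✗
Counterexamples (restrictor pairs failing the scope): 6.

6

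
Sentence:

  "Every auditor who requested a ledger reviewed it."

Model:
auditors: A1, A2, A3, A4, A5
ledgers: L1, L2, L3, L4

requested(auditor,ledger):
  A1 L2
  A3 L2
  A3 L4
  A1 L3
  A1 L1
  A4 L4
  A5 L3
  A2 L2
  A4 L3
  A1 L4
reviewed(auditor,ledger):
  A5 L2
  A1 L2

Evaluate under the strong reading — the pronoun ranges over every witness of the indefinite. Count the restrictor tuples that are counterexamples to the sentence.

9

"it" takes "a ledger" as antecedent — a donkey pronoun bound across the clause boundary.
Strong reading: for every (a,l) with requested(a,l), reviewed(a,l).
Restrictor pairs: (A1,L1) ✗  (A1,L2) ✓  (A1,L3) ✗  (A1,L4) ✗  (A2,L2) ✗  (A3,L2) ✗  (A3,L4) ✗  (A4,L3) ✗  (A4,L4) ✗  (A5,L3) ✗
Counterexamples (restrictor pairs failing the scope): 9.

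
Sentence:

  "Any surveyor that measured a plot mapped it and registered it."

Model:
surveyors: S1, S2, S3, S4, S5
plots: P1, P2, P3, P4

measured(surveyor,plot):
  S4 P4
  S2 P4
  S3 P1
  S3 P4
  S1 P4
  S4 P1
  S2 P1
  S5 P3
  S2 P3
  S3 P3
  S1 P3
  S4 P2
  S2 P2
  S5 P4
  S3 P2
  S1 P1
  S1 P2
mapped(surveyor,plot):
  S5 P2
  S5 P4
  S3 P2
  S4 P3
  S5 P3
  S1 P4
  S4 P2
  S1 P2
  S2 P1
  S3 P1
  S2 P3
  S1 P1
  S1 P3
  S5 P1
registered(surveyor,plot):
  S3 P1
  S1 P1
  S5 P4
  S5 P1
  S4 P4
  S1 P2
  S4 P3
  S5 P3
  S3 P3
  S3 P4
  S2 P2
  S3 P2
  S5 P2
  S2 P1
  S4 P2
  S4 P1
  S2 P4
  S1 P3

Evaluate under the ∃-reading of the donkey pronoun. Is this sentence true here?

"it" takes "a plot" as antecedent — a donkey pronoun bound across the clause boundary.
Weak reading: every surveyor s with some measured-plot has at least one measured-plot p such that mapped(s,p) ∧ registered(s,p).
Per surveyor: S1:✓  S2:✓  S3:✓  S4:✓  S5:✓
Every surveyor in the restrictor has a witness.

True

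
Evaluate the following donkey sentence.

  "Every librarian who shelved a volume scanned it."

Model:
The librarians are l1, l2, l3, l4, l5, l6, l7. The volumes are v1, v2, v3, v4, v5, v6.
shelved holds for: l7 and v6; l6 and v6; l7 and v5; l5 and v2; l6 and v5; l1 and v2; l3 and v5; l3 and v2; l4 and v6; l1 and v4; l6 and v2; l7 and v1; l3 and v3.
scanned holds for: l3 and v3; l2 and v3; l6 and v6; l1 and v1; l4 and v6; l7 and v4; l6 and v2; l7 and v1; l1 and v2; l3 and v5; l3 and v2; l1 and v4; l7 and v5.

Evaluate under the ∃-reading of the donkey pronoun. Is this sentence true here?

"it" takes "a volume" as antecedent — a donkey pronoun bound across the clause boundary.
Weak reading: every librarian l with some shelved-volume has at least one shelved-volume v such that scanned(l,v).
Per librarian: l1:✓  l3:✓  l4:✓  l5:✗  l6:✓  l7:✓
l5 has no witness among its shelved-volumes.

False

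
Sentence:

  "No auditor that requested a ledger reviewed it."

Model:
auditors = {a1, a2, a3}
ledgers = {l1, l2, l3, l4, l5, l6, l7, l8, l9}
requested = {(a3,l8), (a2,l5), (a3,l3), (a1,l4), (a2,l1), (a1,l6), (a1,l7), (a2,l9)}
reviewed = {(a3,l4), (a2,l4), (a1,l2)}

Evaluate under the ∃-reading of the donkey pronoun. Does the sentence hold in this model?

"it" takes "a ledger" as antecedent — a donkey pronoun bound across the clause boundary.
Truth condition: for no (a,l) with requested(a,l) does reviewed(a,l) hold.
Restrictor pairs — does the scope hold? (a1,l4):fails  (a1,l6):fails  (a1,l7):fails  (a2,l1):fails  (a2,l5):fails  (a2,l9):fails  (a3,l3):fails  (a3,l8):fails
Scope holds for no restrictor pair, so the sentence is true.

True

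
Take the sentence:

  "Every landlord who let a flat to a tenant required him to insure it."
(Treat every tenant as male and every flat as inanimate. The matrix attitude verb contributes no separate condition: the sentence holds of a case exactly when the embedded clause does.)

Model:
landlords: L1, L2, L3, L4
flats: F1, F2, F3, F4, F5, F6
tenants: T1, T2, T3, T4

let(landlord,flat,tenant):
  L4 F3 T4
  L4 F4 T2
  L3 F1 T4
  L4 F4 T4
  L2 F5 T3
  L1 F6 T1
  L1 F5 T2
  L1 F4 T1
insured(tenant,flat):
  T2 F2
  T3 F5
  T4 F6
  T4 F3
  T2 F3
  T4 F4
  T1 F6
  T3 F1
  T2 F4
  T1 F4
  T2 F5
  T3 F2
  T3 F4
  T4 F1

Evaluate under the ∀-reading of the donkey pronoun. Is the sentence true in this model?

"him" takes "a tenant" as antecedent and "it" takes "a flat"; both are donkey pronouns co-varying with the restrictor.
Strong reading: for every (l,f,t) with let(l,f,t), insured(t,f).
Restrictor triples: (L1,F4,T1)→insured(T1,F4) ✓  (L1,F5,T2)→insured(T2,F5) ✓  (L1,F6,T1)→insured(T1,F6) ✓  (L2,F5,T3)→insured(T3,F5) ✓  (L3,F1,T4)→insured(T4,F1) ✓  (L4,F3,T4)→insured(T4,F3) ✓  (L4,F4,T2)→insured(T2,F4) ✓  (L4,F4,T4)→insured(T4,F4) ✓
Every restrictor triple satisfies the scope.

True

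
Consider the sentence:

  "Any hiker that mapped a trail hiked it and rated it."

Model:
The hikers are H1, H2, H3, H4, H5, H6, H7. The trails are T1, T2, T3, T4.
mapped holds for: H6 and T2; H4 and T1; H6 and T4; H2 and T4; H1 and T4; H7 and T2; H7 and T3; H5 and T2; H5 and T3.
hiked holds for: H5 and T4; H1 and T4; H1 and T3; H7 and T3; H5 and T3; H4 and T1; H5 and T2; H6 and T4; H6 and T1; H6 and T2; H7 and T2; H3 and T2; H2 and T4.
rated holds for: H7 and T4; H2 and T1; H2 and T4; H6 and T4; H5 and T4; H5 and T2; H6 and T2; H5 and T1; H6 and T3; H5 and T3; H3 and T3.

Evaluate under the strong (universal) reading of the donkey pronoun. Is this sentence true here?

"it" takes "a trail" as antecedent — a donkey pronoun bound across the clause boundary.
Strong reading: for every (h,t) with mapped(h,t), hiked(h,t) ∧ rated(h,t).
Restrictor pairs: (H1,T4) ✗  (H2,T4) ✓  (H4,T1) ✗  (H5,T2) ✓  (H5,T3) ✓  (H6,T2) ✓  (H6,T4) ✓  (H7,T2) ✗  (H7,T3) ✗
Counterexample: (H1,T4) is in mapped but fails the scope.

False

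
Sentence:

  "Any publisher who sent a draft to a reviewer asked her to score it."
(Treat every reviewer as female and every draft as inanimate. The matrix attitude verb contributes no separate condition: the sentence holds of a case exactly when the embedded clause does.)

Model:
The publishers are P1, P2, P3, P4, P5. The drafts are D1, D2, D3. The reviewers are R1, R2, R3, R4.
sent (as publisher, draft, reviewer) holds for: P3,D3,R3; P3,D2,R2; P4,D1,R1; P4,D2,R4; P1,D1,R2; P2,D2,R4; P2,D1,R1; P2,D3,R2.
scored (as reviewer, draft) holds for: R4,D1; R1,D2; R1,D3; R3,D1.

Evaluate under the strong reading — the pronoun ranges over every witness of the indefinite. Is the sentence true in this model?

False

"her" takes "a reviewer" as antecedent and "it" takes "a draft"; both are donkey pronouns co-varying with the restrictor.
Strong reading: for every (p,d,r) with sent(p,d,r), scored(r,d).
Restrictor triples: (P1,D1,R2)→scored(R2,D1) ✗  (P2,D1,R1)→scored(R1,D1) ✗  (P2,D2,R4)→scored(R4,D2) ✗  (P2,D3,R2)→scored(R2,D3) ✗  (P3,D2,R2)→scored(R2,D2) ✗  (P3,D3,R3)→scored(R3,D3) ✗  (P4,D1,R1)→scored(R1,D1) ✗  (P4,D2,R4)→scored(R4,D2) ✗
Counterexample: (P1,D1,R2) — scored(R2,D1) does not hold.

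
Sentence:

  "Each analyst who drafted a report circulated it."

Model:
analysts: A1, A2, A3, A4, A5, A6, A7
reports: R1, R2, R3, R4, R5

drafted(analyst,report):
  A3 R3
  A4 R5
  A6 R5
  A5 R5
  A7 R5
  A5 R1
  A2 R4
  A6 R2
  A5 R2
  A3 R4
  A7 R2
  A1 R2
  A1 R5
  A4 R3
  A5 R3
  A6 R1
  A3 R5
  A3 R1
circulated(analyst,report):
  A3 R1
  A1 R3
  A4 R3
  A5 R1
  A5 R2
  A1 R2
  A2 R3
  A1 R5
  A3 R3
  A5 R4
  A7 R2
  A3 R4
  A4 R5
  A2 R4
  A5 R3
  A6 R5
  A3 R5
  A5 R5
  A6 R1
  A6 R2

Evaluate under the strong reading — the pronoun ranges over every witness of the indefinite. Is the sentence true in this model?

"it" takes "a report" as antecedent — a donkey pronoun bound across the clause boundary.
Strong reading: for every (a,r) with drafted(a,r), circulated(a,r).
Restrictor pairs: (A1,R2) ✓  (A1,R5) ✓  (A2,R4) ✓  (A3,R1) ✓  (A3,R3) ✓  (A3,R4) ✓  (A3,R5) ✓  (A4,R3) ✓  (A4,R5) ✓  (A5,R1) ✓  (A5,R2) ✓  (A5,R3) ✓  (A5,R5) ✓  (A6,R1) ✓  (A6,R2) ✓  (A6,R5) ✓  (A7,R2) ✓  (A7,R5) ✗
Counterexample: (A7,R5) is in drafted but fails the scope.

False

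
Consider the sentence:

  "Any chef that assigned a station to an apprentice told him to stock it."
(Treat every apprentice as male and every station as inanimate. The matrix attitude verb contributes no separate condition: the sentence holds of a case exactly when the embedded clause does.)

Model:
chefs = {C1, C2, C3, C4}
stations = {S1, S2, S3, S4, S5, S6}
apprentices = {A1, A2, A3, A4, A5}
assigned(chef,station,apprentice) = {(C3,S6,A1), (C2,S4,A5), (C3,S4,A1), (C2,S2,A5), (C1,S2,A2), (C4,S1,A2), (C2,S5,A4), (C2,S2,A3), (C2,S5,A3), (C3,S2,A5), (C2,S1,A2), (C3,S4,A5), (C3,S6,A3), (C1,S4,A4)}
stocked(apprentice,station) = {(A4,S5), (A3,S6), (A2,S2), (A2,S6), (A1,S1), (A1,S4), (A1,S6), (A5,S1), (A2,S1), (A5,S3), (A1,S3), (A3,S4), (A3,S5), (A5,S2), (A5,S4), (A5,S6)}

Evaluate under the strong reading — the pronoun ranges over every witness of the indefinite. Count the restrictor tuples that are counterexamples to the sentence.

2

"him" takes "an apprentice" as antecedent and "it" takes "a station"; both are donkey pronouns co-varying with the restrictor.
Strong reading: for every (c,s,a) with assigned(c,s,a), stocked(a,s).
Restrictor triples: (C1,S2,A2)→stocked(A2,S2) ✓  (C1,S4,A4)→stocked(A4,S4) ✗  (C2,S1,A2)→stocked(A2,S1) ✓  (C2,S2,A3)→stocked(A3,S2) ✗  (C2,S2,A5)→stocked(A5,S2) ✓  (C2,S4,A5)→stocked(A5,S4) ✓  (C2,S5,A3)→stocked(A3,S5) ✓  (C2,S5,A4)→stocked(A4,S5) ✓  (C3,S2,A5)→stocked(A5,S2) ✓  (C3,S4,A1)→stocked(A1,S4) ✓  (C3,S4,A5)→stocked(A5,S4) ✓  (C3,S6,A1)→stocked(A1,S6) ✓  (C3,S6,A3)→stocked(A3,S6) ✓  (C4,S1,A2)→stocked(A2,S1) ✓
Counterexamples (restrictor triples failing the scope): 2.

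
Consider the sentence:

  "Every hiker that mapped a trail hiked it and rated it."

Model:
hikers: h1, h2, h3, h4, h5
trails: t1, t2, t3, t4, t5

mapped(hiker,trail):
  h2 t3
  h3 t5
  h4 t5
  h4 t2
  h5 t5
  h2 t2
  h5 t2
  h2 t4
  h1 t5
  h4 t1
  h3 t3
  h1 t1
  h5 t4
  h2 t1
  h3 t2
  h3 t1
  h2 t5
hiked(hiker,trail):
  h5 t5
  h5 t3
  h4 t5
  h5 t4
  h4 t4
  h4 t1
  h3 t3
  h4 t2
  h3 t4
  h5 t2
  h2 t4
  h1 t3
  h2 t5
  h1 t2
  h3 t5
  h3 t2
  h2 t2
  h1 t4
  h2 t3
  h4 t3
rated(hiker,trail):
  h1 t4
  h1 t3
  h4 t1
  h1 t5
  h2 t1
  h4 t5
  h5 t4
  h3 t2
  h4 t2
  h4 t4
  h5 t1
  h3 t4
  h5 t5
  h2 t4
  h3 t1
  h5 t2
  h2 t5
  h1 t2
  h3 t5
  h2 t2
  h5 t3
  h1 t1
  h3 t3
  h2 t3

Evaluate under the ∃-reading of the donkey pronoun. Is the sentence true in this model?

False

"it" takes "a trail" as antecedent — a donkey pronoun bound across the clause boundary.
Weak reading: every hiker h with some mapped-trail has at least one mapped-trail t such that hiked(h,t) ∧ rated(h,t).
Per hiker: h1:✗  h2:✓  h3:✓  h4:✓  h5:✓
h1 has no witness among its mapped-trails.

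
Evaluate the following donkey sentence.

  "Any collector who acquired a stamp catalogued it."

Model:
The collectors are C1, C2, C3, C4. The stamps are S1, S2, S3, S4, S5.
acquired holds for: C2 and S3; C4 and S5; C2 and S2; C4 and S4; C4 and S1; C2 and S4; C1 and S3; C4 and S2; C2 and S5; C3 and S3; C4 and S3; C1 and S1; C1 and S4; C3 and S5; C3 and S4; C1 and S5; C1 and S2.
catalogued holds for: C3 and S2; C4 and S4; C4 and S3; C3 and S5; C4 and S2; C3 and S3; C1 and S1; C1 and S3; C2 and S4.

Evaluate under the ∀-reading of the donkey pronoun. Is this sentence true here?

False

"it" takes "a stamp" as antecedent — a donkey pronoun bound across the clause boundary.
Strong reading: for every (c,s) with acquired(c,s), catalogued(c,s).
Restrictor pairs: (C1,S1) ✓  (C1,S2) ✗  (C1,S3) ✓  (C1,S4) ✗  (C1,S5) ✗  (C2,S2) ✗  (C2,S3) ✗  (C2,S4) ✓  (C2,S5) ✗  (C3,S3) ✓  (C3,S4) ✗  (C3,S5) ✓  (C4,S1) ✗  (C4,S2) ✓  (C4,S3) ✓  (C4,S4) ✓  (C4,S5) ✗
Counterexample: (C1,S2) is in acquired but fails the scope.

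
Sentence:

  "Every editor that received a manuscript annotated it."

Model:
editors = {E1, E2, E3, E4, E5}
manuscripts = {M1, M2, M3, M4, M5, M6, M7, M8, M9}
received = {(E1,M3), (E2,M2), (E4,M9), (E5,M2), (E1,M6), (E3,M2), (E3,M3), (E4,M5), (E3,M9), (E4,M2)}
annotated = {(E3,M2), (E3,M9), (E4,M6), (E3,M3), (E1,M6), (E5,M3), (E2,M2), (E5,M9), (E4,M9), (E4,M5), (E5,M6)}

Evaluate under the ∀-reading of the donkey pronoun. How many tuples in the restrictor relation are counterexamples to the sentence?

3

"it" takes "a manuscript" as antecedent — a donkey pronoun bound across the clause boundary.
Strong reading: for every (e,m) with received(e,m), annotated(e,m).
Restrictor pairs: (E1,M3) ✗  (E1,M6) ✓  (E2,M2) ✓  (E3,M2) ✓  (E3,M3) ✓  (E3,M9) ✓  (E4,M2) ✗  (E4,M5) ✓  (E4,M9) ✓  (E5,M2) ✗
Counterexamples (restrictor pairs failing the scope): 3.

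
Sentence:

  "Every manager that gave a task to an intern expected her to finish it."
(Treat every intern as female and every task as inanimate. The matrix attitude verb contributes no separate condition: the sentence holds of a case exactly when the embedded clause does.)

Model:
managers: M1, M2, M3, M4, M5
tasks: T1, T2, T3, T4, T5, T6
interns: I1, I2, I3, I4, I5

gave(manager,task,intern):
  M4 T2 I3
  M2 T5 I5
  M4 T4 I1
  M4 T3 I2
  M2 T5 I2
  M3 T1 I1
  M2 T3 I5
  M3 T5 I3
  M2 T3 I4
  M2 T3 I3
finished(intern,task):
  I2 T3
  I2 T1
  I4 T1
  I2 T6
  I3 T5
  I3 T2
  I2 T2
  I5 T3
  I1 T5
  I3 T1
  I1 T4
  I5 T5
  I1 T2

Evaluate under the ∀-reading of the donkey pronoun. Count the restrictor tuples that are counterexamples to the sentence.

"her" takes "an intern" as antecedent and "it" takes "a task"; both are donkey pronouns co-varying with the restrictor.
Strong reading: for every (m,t,i) with gave(m,t,i), finished(i,t).
Restrictor triples: (M2,T3,I3)→finished(I3,T3) ✗  (M2,T3,I4)→finished(I4,T3) ✗  (M2,T3,I5)→finished(I5,T3) ✓  (M2,T5,I2)→finished(I2,T5) ✗  (M2,T5,I5)→finished(I5,T5) ✓  (M3,T1,I1)→finished(I1,T1) ✗  (M3,T5,I3)→finished(I3,T5) ✓  (M4,T2,I3)→finished(I3,T2) ✓  (M4,T3,I2)→finished(I2,T3) ✓  (M4,T4,I1)→finished(I1,T4) ✓
Counterexamples (restrictor triples failing the scope): 4.

4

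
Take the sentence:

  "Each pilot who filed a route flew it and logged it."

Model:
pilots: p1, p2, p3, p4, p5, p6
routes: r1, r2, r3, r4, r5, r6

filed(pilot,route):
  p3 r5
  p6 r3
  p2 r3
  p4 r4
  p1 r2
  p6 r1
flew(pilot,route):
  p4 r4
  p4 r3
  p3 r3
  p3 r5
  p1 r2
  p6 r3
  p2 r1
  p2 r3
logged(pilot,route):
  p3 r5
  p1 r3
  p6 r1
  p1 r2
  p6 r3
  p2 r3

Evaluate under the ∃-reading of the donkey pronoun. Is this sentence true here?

False

"it" takes "a route" as antecedent — a donkey pronoun bound across the clause boundary.
Weak reading: every pilot p with some filed-route has at least one filed-route r such that flew(p,r) ∧ logged(p,r).
Per pilot: p1:✓  p2:✓  p3:✓  p4:✗  p6:✓
p4 has no witness among its filed-routes.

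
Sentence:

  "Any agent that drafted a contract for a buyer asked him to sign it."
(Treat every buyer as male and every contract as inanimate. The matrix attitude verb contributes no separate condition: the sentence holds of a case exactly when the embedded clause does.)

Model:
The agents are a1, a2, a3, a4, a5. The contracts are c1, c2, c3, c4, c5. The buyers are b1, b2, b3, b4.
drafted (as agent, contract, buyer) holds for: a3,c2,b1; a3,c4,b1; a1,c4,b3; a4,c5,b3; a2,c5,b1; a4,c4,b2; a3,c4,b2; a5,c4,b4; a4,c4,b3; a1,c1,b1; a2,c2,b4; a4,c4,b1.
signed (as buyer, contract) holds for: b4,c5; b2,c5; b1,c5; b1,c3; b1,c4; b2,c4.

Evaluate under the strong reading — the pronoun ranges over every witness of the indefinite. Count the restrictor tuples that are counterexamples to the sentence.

"him" takes "a buyer" as antecedent and "it" takes "a contract"; both are donkey pronouns co-varying with the restrictor.
Strong reading: for every (a,c,b) with drafted(a,c,b), signed(b,c).
Restrictor triples: (a1,c1,b1)→signed(b1,c1) ✗  (a1,c4,b3)→signed(b3,c4) ✗  (a2,c2,b4)→signed(b4,c2) ✗  (a2,c5,b1)→signed(b1,c5) ✓  (a3,c2,b1)→signed(b1,c2) ✗  (a3,c4,b1)→signed(b1,c4) ✓  (a3,c4,b2)→signed(b2,c4) ✓  (a4,c4,b1)→signed(b1,c4) ✓  (a4,c4,b2)→signed(b2,c4) ✓  (a4,c4,b3)→signed(b3,c4) ✗  (a4,c5,b3)→signed(b3,c5) ✗  (a5,c4,b4)→signed(b4,c4) ✗
Counterexamples (restrictor triples failing the scope): 7.

7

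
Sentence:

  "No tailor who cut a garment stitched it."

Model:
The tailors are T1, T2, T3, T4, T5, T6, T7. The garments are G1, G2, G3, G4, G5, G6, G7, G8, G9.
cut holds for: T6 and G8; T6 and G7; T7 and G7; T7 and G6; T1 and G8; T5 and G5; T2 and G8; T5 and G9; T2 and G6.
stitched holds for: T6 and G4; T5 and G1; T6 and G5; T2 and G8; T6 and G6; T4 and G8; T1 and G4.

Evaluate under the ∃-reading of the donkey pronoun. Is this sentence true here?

False

"it" takes "a garment" as antecedent — a donkey pronoun bound across the clause boundary.
Truth condition: for no (t,g) with cut(t,g) does stitched(t,g) hold.
Restrictor pairs — does the scope hold? (T1,G8):fails  (T2,G6):fails  (T2,G8):holds  (T5,G5):fails  (T5,G9):fails  (T6,G7):fails  (T6,G8):fails  (T7,G6):fails  (T7,G7):fails
Scope holds for 1 pair(s), so the sentence is false.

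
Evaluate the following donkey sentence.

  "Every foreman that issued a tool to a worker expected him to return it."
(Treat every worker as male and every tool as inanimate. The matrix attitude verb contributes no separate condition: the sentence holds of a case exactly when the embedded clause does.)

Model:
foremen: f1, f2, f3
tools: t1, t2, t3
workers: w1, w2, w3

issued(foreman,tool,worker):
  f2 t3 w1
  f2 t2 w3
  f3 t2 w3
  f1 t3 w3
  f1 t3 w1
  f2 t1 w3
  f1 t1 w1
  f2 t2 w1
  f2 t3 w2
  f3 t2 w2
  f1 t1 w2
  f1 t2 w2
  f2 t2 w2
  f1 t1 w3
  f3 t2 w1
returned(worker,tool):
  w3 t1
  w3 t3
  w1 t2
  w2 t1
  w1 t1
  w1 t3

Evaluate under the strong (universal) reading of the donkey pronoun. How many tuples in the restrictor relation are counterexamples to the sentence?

"him" takes "a worker" as antecedent and "it" takes "a tool"; both are donkey pronouns co-varying with the restrictor.
Strong reading: for every (f,t,w) with issued(f,t,w), returned(w,t).
Restrictor triples: (f1,t1,w1)→returned(w1,t1) ✓  (f1,t1,w2)→returned(w2,t1) ✓  (f1,t1,w3)→returned(w3,t1) ✓  (f1,t2,w2)→returned(w2,t2) ✗  (f1,t3,w1)→returned(w1,t3) ✓  (f1,t3,w3)→returned(w3,t3) ✓  (f2,t1,w3)→returned(w3,t1) ✓  (f2,t2,w1)→returned(w1,t2) ✓  (f2,t2,w2)→returned(w2,t2) ✗  (f2,t2,w3)→returned(w3,t2) ✗  (f2,t3,w1)→returned(w1,t3) ✓  (f2,t3,w2)→returned(w2,t3) ✗  (f3,t2,w1)→returned(w1,t2) ✓  (f3,t2,w2)→returned(w2,t2) ✗  (f3,t2,w3)→returned(w3,t2) ✗
Counterexamples (restrictor triples failing the scope): 6.

6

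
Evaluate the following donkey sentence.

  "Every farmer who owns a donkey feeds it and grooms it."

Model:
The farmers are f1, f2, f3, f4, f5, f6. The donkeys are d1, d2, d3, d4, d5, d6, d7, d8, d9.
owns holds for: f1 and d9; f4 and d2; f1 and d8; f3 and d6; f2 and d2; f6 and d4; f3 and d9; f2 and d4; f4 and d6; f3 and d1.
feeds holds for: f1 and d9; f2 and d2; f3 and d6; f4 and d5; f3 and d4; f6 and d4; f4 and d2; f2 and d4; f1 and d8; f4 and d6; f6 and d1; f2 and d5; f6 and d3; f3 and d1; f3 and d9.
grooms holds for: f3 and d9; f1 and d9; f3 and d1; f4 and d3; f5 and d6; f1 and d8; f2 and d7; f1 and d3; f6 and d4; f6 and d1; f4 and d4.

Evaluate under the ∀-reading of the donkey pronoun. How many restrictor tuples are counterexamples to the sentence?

5

"it" takes "a donkey" as antecedent — a donkey pronoun bound across the clause boundary.
Strong reading: for every (f,d) with owns(f,d), feeds(f,d) ∧ grooms(f,d).
Restrictor pairs: (f1,d8) ✓  (f1,d9) ✓  (f2,d2) ✗  (f2,d4) ✗  (f3,d1) ✓  (f3,d6) ✗  (f3,d9) ✓  (f4,d2) ✗  (f4,d6) ✗  (f6,d4) ✓
Counterexamples (restrictor pairs failing the scope): 5.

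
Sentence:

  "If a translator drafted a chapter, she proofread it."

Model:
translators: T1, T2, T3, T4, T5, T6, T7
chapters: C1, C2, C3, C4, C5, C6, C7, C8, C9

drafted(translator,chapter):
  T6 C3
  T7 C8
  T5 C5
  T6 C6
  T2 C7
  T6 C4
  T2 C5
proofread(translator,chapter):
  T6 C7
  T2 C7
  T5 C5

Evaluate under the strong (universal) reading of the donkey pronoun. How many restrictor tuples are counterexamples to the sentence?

5

"it" takes "a chapter" as antecedent — a donkey pronoun bound across the clause boundary.
Strong reading: for every (t,c) with drafted(t,c), proofread(t,c).
Restrictor pairs: (T2,C5) ✗  (T2,C7) ✓  (T5,C5) ✓  (T6,C3) ✗  (T6,C4) ✗  (T6,C6) ✗  (T7,C8) ✗
Counterexamples (restrictor pairs failing the scope): 5.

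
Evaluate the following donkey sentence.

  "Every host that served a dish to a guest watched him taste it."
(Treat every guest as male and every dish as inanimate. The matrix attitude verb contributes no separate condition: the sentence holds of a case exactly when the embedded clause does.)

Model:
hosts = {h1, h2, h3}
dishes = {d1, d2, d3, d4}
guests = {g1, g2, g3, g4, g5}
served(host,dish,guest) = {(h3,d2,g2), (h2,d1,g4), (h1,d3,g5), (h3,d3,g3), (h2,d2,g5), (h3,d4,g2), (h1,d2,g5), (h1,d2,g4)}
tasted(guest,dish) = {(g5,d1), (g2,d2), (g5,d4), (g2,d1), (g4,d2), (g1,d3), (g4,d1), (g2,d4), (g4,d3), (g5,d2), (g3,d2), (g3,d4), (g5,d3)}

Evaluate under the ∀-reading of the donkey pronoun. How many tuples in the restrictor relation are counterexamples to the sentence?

"him" takes "a guest" as antecedent and "it" takes "a dish"; both are donkey pronouns co-varying with the restrictor.
Strong reading: for every (h,d,g) with served(h,d,g), tasted(g,d).
Restrictor triples: (h1,d2,g4)→tasted(g4,d2) ✓  (h1,d2,g5)→tasted(g5,d2) ✓  (h1,d3,g5)→tasted(g5,d3) ✓  (h2,d1,g4)→tasted(g4,d1) ✓  (h2,d2,g5)→tasted(g5,d2) ✓  (h3,d2,g2)→tasted(g2,d2) ✓  (h3,d3,g3)→tasted(g3,d3) ✗  (h3,d4,g2)→tasted(g2,d4) ✓
Counterexamples (restrictor triples failing the scope): 1.

1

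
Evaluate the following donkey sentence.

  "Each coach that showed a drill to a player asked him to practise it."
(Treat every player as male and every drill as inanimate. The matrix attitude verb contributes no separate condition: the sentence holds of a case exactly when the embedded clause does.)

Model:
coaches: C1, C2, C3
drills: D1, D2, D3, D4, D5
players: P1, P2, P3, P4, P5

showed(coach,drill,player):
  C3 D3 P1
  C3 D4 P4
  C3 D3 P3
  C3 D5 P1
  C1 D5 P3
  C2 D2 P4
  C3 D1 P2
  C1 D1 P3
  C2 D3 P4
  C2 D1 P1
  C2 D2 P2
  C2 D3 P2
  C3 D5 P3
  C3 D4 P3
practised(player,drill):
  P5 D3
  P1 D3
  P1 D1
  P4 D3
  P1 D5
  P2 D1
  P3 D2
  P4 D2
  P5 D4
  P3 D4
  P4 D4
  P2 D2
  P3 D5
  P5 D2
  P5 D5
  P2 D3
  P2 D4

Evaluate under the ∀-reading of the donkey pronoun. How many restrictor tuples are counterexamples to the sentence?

"him" takes "a player" as antecedent and "it" takes "a drill"; both are donkey pronouns co-varying with the restrictor.
Strong reading: for every (c,d,p) with showed(c,d,p), practised(p,d).
Restrictor triples: (C1,D1,P3)→practised(P3,D1) ✗  (C1,D5,P3)→practised(P3,D5) ✓  (C2,D1,P1)→practised(P1,D1) ✓  (C2,D2,P2)→practised(P2,D2) ✓  (C2,D2,P4)→practised(P4,D2) ✓  (C2,D3,P2)→practised(P2,D3) ✓  (C2,D3,P4)→practised(P4,D3) ✓  (C3,D1,P2)→practised(P2,D1) ✓  (C3,D3,P1)→practised(P1,D3) ✓  (C3,D3,P3)→practised(P3,D3) ✗  (C3,D4,P3)→practised(P3,D4) ✓  (C3,D4,P4)→practised(P4,D4) ✓  (C3,D5,P1)→practised(P1,D5) ✓  (C3,D5,P3)→practised(P3,D5) ✓
Counterexamples (restrictor triples failing the scope): 2.

2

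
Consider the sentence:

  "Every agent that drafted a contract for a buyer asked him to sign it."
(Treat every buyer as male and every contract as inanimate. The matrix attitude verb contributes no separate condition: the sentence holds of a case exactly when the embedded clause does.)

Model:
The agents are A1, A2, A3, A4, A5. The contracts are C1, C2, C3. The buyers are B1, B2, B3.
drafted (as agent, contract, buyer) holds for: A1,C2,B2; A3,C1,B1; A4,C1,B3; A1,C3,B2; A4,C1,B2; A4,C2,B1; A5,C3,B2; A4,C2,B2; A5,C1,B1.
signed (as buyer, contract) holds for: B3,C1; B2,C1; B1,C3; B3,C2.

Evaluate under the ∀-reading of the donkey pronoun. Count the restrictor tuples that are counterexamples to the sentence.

7

"him" takes "a buyer" as antecedent and "it" takes "a contract"; both are donkey pronouns co-varying with the restrictor.
Strong reading: for every (a,c,b) with drafted(a,c,b), signed(b,c).
Restrictor triples: (A1,C2,B2)→signed(B2,C2) ✗  (A1,C3,B2)→signed(B2,C3) ✗  (A3,C1,B1)→signed(B1,C1) ✗  (A4,C1,B2)→signed(B2,C1) ✓  (A4,C1,B3)→signed(B3,C1) ✓  (A4,C2,B1)→signed(B1,C2) ✗  (A4,C2,B2)→signed(B2,C2) ✗  (A5,C1,B1)→signed(B1,C1) ✗  (A5,C3,B2)→signed(B2,C3) ✗
Counterexamples (restrictor triples failing the scope): 7.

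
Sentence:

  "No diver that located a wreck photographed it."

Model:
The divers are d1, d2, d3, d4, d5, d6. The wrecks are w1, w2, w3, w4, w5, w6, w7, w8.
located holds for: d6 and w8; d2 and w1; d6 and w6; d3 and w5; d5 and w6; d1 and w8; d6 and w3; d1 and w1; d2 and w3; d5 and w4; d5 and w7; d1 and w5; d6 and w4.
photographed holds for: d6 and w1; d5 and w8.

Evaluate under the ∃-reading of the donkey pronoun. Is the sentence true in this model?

True

"it" takes "a wreck" as antecedent — a donkey pronoun bound across the clause boundary.
Truth condition: for no (d,w) with located(d,w) does photographed(d,w) hold.
Restrictor pairs — does the scope hold? (d1,w1):fails  (d1,w5):fails  (d1,w8):fails  (d2,w1):fails  (d2,w3):fails  (d3,w5):fails  (d5,w4):fails  (d5,w6):fails  (d5,w7):fails  (d6,w3):fails  (d6,w4):fails  (d6,w6):fails  (d6,w8):fails
Scope holds for no restrictor pair, so the sentence is true.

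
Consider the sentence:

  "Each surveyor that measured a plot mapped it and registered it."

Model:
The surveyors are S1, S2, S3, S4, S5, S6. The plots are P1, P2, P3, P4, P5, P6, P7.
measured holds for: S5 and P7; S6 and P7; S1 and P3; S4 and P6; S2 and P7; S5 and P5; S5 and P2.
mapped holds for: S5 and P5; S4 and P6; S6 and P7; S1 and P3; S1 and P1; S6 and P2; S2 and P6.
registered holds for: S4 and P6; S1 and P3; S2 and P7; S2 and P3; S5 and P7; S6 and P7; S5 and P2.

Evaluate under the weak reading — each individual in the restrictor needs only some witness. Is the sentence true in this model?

"it" takes "a plot" as antecedent — a donkey pronoun bound across the clause boundary.
Weak reading: every surveyor s with some measured-plot has at least one measured-plot p such that mapped(s,p) ∧ registered(s,p).
Per surveyor: S1:✓  S2:✗  S4:✓  S5:✗  S6:✓
S2 has no witness among its measured-plots.

False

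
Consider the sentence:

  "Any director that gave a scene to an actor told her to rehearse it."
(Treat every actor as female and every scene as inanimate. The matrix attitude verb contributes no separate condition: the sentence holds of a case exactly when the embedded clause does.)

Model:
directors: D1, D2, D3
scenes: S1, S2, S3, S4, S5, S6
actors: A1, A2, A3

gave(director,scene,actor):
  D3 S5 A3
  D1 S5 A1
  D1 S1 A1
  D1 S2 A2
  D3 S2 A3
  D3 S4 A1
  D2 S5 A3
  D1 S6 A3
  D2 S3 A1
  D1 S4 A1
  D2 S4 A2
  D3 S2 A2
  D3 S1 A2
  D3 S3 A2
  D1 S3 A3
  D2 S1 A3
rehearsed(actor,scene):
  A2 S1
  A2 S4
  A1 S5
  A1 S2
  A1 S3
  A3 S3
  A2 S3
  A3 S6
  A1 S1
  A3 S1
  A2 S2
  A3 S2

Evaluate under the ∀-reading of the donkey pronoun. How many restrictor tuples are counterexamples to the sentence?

"her" takes "an actor" as antecedent and "it" takes "a scene"; both are donkey pronouns co-varying with the restrictor.
Strong reading: for every (d,s,a) with gave(d,s,a), rehearsed(a,s).
Restrictor triples: (D1,S1,A1)→rehearsed(A1,S1) ✓  (D1,S2,A2)→rehearsed(A2,S2) ✓  (D1,S3,A3)→rehearsed(A3,S3) ✓  (D1,S4,A1)→rehearsed(A1,S4) ✗  (D1,S5,A1)→rehearsed(A1,S5) ✓  (D1,S6,A3)→rehearsed(A3,S6) ✓  (D2,S1,A3)→rehearsed(A3,S1) ✓  (D2,S3,A1)→rehearsed(A1,S3) ✓  (D2,S4,A2)→rehearsed(A2,S4) ✓  (D2,S5,A3)→rehearsed(A3,S5) ✗  (D3,S1,A2)→rehearsed(A2,S1) ✓  (D3,S2,A2)→rehearsed(A2,S2) ✓  (D3,S2,A3)→rehearsed(A3,S2) ✓  (D3,S3,A2)→rehearsed(A2,S3) ✓  (D3,S4,A1)→rehearsed(A1,S4) ✗  (D3,S5,A3)→rehearsed(A3,S5) ✗
Counterexamples (restrictor triples failing the scope): 4.

4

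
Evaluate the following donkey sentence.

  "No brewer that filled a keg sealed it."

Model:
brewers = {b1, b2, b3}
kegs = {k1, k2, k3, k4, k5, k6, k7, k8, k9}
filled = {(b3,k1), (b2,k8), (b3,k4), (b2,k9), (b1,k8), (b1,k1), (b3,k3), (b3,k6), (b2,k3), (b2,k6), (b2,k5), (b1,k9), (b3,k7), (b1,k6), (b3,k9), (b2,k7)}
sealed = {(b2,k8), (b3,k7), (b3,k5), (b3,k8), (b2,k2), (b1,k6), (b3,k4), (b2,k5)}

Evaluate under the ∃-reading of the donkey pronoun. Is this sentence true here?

"it" takes "a keg" as antecedent — a donkey pronoun bound across the clause boundary.
Truth condition: for no (b,k) with filled(b,k) does sealed(b,k) hold.
Restrictor pairs — does the scope hold? (b1,k1):fails  (b1,k6):holds  (b1,k8):fails  (b1,k9):fails  (b2,k3):fails  (b2,k5):holds  (b2,k6):fails  (b2,k7):fails  (b2,k8):holds  (b2,k9):fails  (b3,k1):fails  (b3,k3):fails  (b3,k4):holds  (b3,k6):fails  (b3,k7):holds  (b3,k9):fails
Scope holds for 5 pair(s), so the sentence is false.

False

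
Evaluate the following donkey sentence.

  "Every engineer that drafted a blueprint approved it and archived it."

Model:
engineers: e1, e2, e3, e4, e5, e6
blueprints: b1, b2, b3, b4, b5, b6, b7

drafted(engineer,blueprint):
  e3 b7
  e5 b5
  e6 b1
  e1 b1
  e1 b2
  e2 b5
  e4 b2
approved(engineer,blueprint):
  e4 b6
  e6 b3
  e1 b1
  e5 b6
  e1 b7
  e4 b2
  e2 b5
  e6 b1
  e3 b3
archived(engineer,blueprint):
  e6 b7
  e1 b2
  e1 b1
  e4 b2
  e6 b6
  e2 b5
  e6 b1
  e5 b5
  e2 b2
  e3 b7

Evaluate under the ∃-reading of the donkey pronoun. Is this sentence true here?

"it" takes "a blueprint" as antecedent — a donkey pronoun bound across the clause boundary.
Weak reading: every engineer e with some drafted-blueprint has at least one drafted-blueprint b such that approved(e,b) ∧ archived(e,b).
Per engineer: e1:✓  e2:✓  e3:✗  e4:✓  e5:✗  e6:✓
e3 has no witness among its drafted-blueprints.

False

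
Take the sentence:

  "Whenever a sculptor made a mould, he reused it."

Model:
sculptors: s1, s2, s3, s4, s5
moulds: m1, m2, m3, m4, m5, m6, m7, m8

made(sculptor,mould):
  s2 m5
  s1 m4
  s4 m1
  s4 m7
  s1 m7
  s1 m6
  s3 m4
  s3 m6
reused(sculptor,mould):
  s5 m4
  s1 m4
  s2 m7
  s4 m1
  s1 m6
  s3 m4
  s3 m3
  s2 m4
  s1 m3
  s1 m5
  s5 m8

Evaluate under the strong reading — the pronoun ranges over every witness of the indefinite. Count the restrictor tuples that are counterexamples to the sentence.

4

"it" takes "a mould" as antecedent — a donkey pronoun bound across the clause boundary.
Strong reading: for every (s,m) with made(s,m), reused(s,m).
Restrictor pairs: (s1,m4) ✓  (s1,m6) ✓  (s1,m7) ✗  (s2,m5) ✗  (s3,m4) ✓  (s3,m6) ✗  (s4,m1) ✓  (s4,m7) ✗
Counterexamples (restrictor pairs failing the scope): 4.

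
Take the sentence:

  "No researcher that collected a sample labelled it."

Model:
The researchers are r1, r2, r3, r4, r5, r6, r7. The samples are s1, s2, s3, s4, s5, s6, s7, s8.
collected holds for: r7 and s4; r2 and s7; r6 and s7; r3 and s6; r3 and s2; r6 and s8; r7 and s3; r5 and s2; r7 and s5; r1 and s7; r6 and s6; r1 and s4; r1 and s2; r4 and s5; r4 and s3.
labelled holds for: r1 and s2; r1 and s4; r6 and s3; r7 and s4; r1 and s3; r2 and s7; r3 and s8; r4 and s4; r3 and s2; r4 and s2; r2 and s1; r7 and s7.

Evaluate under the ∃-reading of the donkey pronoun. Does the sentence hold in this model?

"it" takes "a sample" as antecedent — a donkey pronoun bound across the clause boundary.
Truth condition: for no (r,s) with collected(r,s) does labelled(r,s) hold.
Restrictor pairs — does the scope hold? (r1,s2):holds  (r1,s4):holds  (r1,s7):fails  (r2,s7):holds  (r3,s2):holds  (r3,s6):fails  (r4,s3):fails  (r4,s5):fails  (r5,s2):fails  (r6,s6):fails  (r6,s7):fails  (r6,s8):fails  (r7,s3):fails  (r7,s4):holds  (r7,s5):fails
Scope holds for 5 pair(s), so the sentence is false.

False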